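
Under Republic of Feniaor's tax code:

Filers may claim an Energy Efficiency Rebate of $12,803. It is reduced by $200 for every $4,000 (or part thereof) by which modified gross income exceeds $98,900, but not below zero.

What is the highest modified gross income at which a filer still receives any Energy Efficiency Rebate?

$354,900

After 64 increments the reduction is 64 × $200 = $12,800, leaving $3; one more increment wipes it out. Increment 64 ends at excess 64 × $4,000 = $256,000, so the highest qualifying income is $98,900 + $256,000 = $354,900.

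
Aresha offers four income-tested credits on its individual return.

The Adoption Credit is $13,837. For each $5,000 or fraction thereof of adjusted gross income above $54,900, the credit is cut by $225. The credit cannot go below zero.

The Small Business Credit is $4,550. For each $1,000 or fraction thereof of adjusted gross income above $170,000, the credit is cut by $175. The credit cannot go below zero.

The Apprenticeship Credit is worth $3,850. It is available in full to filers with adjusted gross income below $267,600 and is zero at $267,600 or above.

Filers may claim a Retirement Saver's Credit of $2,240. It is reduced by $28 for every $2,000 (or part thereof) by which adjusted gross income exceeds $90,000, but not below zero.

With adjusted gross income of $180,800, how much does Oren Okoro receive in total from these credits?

$15,414

Adoption Credit: income exceeds $54,900 by $125,900, which is 26 full-or-partial $5,000 increments; reduction = 26 × $225 = $5,850, leaving $7,987.
Small Business Credit: income exceeds $170,000 by $10,800, which is 11 full-or-partial $1,000 increments; reduction = 11 × $175 = $1,925, leaving $2,625.
Apprenticeship Credit: $180,800 is below the $267,600 cutoff, so the full $3,850 applies.
Retirement Saver's Credit: income exceeds $90,000 by $90,800, which is 46 full-or-partial $2,000 increments; reduction = 46 × $28 = $1,288, leaving $952.
Total: $7,987 + $2,625 + $3,850 + $952 = $15,414.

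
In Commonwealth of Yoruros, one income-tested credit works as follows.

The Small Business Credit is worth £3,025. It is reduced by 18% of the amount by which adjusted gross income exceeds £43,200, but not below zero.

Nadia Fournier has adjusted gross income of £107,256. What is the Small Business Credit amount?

Small Business Credit: 18% of the £64,056 excess over £43,200 is £11,530.08 ≥ base, so the credit is £0.

£0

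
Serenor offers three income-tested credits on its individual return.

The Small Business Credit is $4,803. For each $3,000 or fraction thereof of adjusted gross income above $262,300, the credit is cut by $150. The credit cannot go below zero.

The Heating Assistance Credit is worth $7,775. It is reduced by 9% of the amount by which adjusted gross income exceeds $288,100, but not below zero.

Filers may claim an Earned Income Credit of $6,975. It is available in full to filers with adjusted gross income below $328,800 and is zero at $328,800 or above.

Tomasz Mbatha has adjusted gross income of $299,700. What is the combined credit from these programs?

$16,559

Small Business Credit: income exceeds $262,300 by $37,400, which is 13 full-or-partial $3,000 increments; reduction = 13 × $150 = $1,950, leaving $2,853.
Heating Assistance Credit: 9% of the $11,600 excess over $288,100 is $1,044; credit = $7,775 − $1,044 = $6,731.
Earned Income Credit: $299,700 is below the $328,800 cutoff, so the full $6,975 applies.
Total: $2,853 + $6,731 + $6,975 = $16,559.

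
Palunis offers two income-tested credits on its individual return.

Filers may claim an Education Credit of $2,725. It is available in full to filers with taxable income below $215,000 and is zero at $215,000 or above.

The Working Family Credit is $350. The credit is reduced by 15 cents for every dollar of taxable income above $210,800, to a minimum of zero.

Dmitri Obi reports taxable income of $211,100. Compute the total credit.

Education Credit: $211,100 is below the $215,000 cutoff, so the full $2,725 applies.
Working Family Credit: 15% of the $300 excess over $210,800 is $45; credit = $350 − $45 = $305.
Total: $2,725 + $305 = $3,030.

$3,030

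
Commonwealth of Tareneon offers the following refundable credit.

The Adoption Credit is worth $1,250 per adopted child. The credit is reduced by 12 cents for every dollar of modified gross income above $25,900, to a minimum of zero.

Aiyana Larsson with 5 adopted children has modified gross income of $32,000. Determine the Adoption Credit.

$5,518

Adoption Credit: base = 5 × $1,250 = $6,250. 12% of the $6,100 excess over $25,900 is $732; credit = $6,250 − $732 = $5,518.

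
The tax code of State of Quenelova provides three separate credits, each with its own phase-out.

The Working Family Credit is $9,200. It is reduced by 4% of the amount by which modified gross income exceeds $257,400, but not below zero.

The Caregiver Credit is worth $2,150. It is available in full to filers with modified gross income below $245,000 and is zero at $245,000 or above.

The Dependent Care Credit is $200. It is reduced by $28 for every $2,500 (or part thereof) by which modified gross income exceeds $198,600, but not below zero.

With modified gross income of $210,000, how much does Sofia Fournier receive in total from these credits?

Working Family Credit: $210,000 is at or below the $257,400 threshold, so the full $9,200 applies.
Caregiver Credit: $210,000 is below the $245,000 cutoff, so the full $2,150 applies.
Dependent Care Credit: income exceeds $198,600 by $11,400, which is 5 full-or-partial $2,500 increments; reduction = 5 × $28 = $140, leaving $60.
Total: $9,200 + $2,150 + $60 = $11,410.

$11,410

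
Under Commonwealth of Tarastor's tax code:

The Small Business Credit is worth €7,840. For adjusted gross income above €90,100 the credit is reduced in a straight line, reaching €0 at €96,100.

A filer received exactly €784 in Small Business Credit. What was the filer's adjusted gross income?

€784 is 784/7,840 of the full €7,840, so 7,056/7,840 of the €6,000 range has been used: income = €90,100 + €6,000 × 7,056/7,840 = €95,500.

€95,500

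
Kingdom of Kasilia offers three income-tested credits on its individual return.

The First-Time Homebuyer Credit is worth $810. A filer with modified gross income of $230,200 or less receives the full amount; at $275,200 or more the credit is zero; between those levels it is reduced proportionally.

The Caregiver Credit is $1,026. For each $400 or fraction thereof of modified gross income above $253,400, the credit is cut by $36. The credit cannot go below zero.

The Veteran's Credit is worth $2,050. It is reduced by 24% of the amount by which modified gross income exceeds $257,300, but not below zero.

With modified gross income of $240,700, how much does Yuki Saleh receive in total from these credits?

$3,697

First-Time Homebuyer Credit: $240,700 is $10,500 into a $45,000 phase-out range, leaving 34,500/45,000 of the credit: $810 × 34,500/45,000 = $621.
Caregiver Credit: $240,700 is at or below the $253,400 threshold, so the full $1,026 applies.
Veteran's Credit: $240,700 is at or below the $257,300 threshold, so the full $2,050 applies.
Total: $621 + $1,026 + $2,050 = $3,697.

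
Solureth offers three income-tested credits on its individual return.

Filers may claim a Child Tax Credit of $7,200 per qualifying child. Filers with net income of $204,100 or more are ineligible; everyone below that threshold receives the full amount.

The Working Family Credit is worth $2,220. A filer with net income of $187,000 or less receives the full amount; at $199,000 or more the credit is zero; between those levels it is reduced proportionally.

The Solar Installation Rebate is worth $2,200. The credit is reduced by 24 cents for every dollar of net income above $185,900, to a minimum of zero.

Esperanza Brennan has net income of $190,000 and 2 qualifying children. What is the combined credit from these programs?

Child Tax Credit: base = 2 × $7,200 = $14,400. $190,000 is below the $204,100 cutoff, so the full $14,400 applies.
Working Family Credit: $190,000 is $3,000 into a $12,000 phase-out range, leaving 9,000/12,000 of the credit: $2,220 × 9,000/12,000 = $1,665.
Solar Installation Rebate: 24% of the $4,100 excess over $185,900 is $984; credit = $2,200 − $984 = $1,216.
Total: $14,400 + $1,665 + $1,216 = $17,281.

$17,281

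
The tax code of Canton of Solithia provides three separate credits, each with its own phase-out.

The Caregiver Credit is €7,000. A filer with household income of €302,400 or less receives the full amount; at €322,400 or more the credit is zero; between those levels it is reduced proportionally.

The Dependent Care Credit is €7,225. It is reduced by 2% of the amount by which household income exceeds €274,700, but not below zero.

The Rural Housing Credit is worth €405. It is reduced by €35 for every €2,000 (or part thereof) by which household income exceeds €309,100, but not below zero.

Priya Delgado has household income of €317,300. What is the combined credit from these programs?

Caregiver Credit: €317,300 is €14,900 into a €20,000 phase-out range, leaving 5,100/20,000 of the credit: €7,000 × 5,100/20,000 = €1,785.
Dependent Care Credit: 2% of the €42,600 excess over €274,700 is €852; credit = €7,225 − €852 = €6,373.
Rural Housing Credit: income exceeds €309,100 by €8,200, which is 5 full-or-partial €2,000 increments; reduction = 5 × €35 = €175, leaving €230.
Total: €1,785 + €6,373 + €230 = €8,388.

€8,388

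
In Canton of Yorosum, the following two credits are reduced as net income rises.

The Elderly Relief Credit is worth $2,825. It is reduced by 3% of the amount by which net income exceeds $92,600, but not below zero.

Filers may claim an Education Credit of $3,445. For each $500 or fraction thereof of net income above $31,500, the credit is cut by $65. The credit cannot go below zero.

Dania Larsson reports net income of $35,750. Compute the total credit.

Elderly Relief Credit: $35,750 is at or below the $92,600 threshold, so the full $2,825 applies.
Education Credit: income exceeds $31,500 by $4,250, which is 9 full-or-partial $500 increments; reduction = 9 × $65 = $585, leaving $2,860.
Total: $2,825 + $2,860 = $5,685.

$5,685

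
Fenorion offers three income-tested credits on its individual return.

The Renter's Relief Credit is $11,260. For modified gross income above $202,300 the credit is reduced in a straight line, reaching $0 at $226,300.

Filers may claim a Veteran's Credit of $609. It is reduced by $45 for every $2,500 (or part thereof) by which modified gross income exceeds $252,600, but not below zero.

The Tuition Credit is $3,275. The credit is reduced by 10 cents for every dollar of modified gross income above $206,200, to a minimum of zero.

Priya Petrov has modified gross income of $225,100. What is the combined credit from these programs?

Renter's Relief Credit: $225,100 is $22,800 into a $24,000 phase-out range, leaving 1,200/24,000 of the credit: $11,260 × 1,200/24,000 = $563.
Veteran's Credit: $225,100 is at or below the $252,600 threshold, so the full $609 applies.
Tuition Credit: 10% of the $18,900 excess over $206,200 is $1,890; credit = $3,275 − $1,890 = $1,385.
Total: $563 + $609 + $1,385 = $2,557.

$2,557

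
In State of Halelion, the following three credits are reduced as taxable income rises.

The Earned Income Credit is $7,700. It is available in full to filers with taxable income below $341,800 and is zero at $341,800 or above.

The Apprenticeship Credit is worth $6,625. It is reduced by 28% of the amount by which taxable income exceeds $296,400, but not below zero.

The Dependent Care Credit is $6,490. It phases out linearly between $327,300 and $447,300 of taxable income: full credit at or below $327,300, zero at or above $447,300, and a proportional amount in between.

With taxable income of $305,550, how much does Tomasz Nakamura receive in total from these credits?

$18,253

Earned Income Credit: $305,550 is below the $341,800 cutoff, so the full $7,700 applies.
Apprenticeship Credit: 28% of the $9,150 excess over $296,400 is $2,562; credit = $6,625 − $2,562 = $4,063.
Dependent Care Credit: $305,550 is at or below the $327,300 threshold, so the full $6,490 applies.
Total: $7,700 + $4,063 + $6,490 = $18,253.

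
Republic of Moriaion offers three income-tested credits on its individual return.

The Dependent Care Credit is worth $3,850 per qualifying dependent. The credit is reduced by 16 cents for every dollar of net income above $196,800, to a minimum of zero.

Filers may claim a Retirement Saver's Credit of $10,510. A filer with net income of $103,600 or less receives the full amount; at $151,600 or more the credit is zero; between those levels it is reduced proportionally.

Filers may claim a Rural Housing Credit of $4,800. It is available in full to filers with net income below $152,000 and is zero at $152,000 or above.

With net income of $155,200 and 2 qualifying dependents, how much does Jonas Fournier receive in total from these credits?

$7,700

Dependent Care Credit: base = 2 × $3,850 = $7,700. $155,200 is at or below the $196,800 threshold, so the full $7,700 applies.
Retirement Saver's Credit: $155,200 is at or above $151,600, so the credit is $0.
Rural Housing Credit: $155,200 meets or exceeds the $152,000 cutoff, so the credit is $0.
Total: $7,700 + $0 + $0 = $7,700.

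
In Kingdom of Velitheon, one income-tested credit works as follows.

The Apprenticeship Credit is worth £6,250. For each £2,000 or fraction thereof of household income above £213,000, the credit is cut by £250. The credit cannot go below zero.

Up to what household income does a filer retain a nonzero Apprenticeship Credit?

£261,000

After 24 increments the reduction is 24 × £250 = £6,000, leaving £250; one more increment wipes it out. Increment 24 ends at excess 24 × £2,000 = £48,000, so the highest qualifying income is £213,000 + £48,000 = £261,000.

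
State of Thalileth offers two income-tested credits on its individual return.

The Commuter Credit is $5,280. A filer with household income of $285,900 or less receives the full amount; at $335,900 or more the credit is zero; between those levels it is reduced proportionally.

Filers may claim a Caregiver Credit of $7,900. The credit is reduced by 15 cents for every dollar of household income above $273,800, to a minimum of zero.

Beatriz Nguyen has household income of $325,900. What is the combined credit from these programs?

Commuter Credit: $325,900 is $40,000 into a $50,000 phase-out range, leaving 10,000/50,000 of the credit: $5,280 × 10,000/50,000 = $1,056.
Caregiver Credit: 15% of the $52,100 excess over $273,800 is $7,815; credit = $7,900 − $7,815 = $85.
Total: $1,056 + $85 = $1,141.

$1,141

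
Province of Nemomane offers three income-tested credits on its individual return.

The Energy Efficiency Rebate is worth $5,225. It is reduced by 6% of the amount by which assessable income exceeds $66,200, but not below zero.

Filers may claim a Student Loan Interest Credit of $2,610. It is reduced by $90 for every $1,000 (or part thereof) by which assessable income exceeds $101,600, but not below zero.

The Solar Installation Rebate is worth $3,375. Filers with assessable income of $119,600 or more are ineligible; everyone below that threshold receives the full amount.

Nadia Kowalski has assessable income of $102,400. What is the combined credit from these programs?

$8,948

Energy Efficiency Rebate: 6% of the $36,200 excess over $66,200 is $2,172; credit = $5,225 − $2,172 = $3,053.
Student Loan Interest Credit: income exceeds $101,600 by $800, which is 1 full-or-partial $1,000 increment; reduction = 1 × $90 = $90, leaving $2,520.
Solar Installation Rebate: $102,400 is below the $119,600 cutoff, so the full $3,375 applies.
Total: $3,053 + $2,520 + $3,375 = $8,948.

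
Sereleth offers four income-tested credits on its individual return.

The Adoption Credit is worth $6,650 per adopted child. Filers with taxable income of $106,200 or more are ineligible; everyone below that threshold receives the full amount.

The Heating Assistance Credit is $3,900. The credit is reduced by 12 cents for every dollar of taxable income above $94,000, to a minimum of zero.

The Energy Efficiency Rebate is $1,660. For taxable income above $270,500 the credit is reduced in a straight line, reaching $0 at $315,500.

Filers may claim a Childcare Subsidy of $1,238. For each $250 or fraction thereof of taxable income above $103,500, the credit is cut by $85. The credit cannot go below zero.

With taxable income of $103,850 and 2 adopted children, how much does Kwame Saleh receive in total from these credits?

Adoption Credit: base = 2 × $6,650 = $13,300. $103,850 is below the $106,200 cutoff, so the full $13,300 applies.
Heating Assistance Credit: 12% of the $9,850 excess over $94,000 is $1,182; credit = $3,900 − $1,182 = $2,718.
Energy Efficiency Rebate: $103,850 is at or below the $270,500 threshold, so the full $1,660 applies.
Childcare Subsidy: income exceeds $103,500 by $350, which is 2 full-or-partial $250 increments; reduction = 2 × $85 = $170, leaving $1,068.
Total: $13,300 + $2,718 + $1,660 + $1,068 = $18,746.

$18,746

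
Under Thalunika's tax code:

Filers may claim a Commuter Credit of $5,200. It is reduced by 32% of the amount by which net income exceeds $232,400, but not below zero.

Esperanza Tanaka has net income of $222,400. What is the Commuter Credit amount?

Commuter Credit: $222,400 is at or below the $232,400 threshold, so the full $5,200 applies.

$5,200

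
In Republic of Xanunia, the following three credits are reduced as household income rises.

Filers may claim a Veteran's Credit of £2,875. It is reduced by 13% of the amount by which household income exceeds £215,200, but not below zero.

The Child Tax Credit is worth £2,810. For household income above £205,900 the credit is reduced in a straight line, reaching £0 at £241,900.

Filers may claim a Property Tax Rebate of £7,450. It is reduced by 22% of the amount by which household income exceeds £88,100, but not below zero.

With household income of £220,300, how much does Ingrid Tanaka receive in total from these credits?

£3,898

Veteran's Credit: 13% of the £5,100 excess over £215,200 is £663; credit = £2,875 − £663 = £2,212.
Child Tax Credit: £220,300 is £14,400 into a £36,000 phase-out range, leaving 21,600/36,000 of the credit: £2,810 × 21,600/36,000 = £1,686.
Property Tax Rebate: 22% of the £132,200 excess over £88,100 is £29,084 ≥ base, so the credit is £0.
Total: £2,212 + £1,686 + £0 = £3,898.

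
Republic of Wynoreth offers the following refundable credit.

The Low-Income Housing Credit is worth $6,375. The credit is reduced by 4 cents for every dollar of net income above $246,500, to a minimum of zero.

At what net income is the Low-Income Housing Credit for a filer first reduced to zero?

The credit falls by 4% of each dollar above $246,500, so it reaches zero when the excess is $6,375 / 4% = $159,375: income = $246,500 + $159,375 = $405,875.

$405,875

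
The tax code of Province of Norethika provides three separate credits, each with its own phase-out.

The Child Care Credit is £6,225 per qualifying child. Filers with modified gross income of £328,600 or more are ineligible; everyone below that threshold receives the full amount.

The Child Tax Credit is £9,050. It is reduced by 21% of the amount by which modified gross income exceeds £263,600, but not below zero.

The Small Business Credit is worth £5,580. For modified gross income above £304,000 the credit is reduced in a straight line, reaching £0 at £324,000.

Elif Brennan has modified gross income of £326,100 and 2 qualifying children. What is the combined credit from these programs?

Child Care Credit: base = 2 × £6,225 = £12,450. £326,100 is below the £328,600 cutoff, so the full £12,450 applies.
Child Tax Credit: 21% of the £62,500 excess over £263,600 is £13,125 ≥ base, so the credit is £0.
Small Business Credit: £326,100 is at or above £324,000, so the credit is £0.
Total: £12,450 + £0 + £0 = £12,450.

£12,450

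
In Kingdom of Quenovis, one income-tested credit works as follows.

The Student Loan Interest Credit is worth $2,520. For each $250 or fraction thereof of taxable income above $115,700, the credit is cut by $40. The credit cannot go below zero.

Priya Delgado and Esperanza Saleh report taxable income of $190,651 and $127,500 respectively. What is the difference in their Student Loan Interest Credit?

Priya ($190,651): Student Loan Interest Credit: income exceeds $115,700 by $74,951 → 300 increments × $40 = $12,000 ≥ base, so the credit is $0.
Esperanza ($127,500): Student Loan Interest Credit: income exceeds $115,700 by $11,800, which is 48 full-or-partial $250 increments; reduction = 48 × $40 = $1,920, leaving $600.
Difference: |$0 − $600| = $600.

$600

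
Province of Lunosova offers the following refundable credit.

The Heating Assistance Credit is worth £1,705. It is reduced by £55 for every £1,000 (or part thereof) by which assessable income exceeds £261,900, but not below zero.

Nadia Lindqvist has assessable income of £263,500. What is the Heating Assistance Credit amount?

£1,595

Heating Assistance Credit: income exceeds £261,900 by £1,600, which is 2 full-or-partial £1,000 increments; reduction = 2 × £55 = £110, leaving £1,595.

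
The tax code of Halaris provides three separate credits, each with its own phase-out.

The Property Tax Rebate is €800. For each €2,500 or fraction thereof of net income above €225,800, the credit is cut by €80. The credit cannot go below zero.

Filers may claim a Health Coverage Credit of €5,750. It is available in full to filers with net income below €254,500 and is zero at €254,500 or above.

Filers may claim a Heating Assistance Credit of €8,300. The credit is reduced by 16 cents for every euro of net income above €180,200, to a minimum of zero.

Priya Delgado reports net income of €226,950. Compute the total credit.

€7,290

Property Tax Rebate: income exceeds €225,800 by €1,150, which is 1 full-or-partial €2,500 increment; reduction = 1 × €80 = €80, leaving €720.
Health Coverage Credit: €226,950 is below the €254,500 cutoff, so the full €5,750 applies.
Heating Assistance Credit: 16% of the €46,750 excess over €180,200 is €7,480; credit = €8,300 − €7,480 = €820.
Total: €720 + €5,750 + €820 = €7,290.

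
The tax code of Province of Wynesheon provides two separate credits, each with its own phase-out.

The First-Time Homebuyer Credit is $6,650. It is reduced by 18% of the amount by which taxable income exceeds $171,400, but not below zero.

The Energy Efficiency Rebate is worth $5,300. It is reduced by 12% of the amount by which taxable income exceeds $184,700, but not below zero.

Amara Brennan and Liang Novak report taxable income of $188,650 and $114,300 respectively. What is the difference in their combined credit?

$3,579

Amara ($188,650): First-Time Homebuyer Credit: 18% of the $17,250 excess over $171,400 is $3,105; credit = $6,650 − $3,105 = $3,545. Energy Efficiency Rebate: 12% of the $3,950 excess over $184,700 is $474; credit = $5,300 − $474 = $4,826. total $3,545 + $4,826 = $8,371
Liang ($114,300): First-Time Homebuyer Credit: $114,300 is at or below the $171,400 threshold, so the full $6,650 applies. Energy Efficiency Rebate: $114,300 is at or below the $184,700 threshold, so the full $5,300 applies. total $6,650 + $5,300 = $11,950
Difference: |$8,371 − $11,950| = $3,579.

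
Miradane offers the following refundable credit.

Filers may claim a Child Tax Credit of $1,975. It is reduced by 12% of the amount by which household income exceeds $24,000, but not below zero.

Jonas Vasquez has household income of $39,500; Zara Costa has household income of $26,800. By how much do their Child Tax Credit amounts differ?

$1,524

Jonas ($39,500): Child Tax Credit: 12% of the $15,500 excess over $24,000 is $1,860; credit = $1,975 − $1,860 = $115.
Zara ($26,800): Child Tax Credit: 12% of the $2,800 excess over $24,000 is $336; credit = $1,975 − $336 = $1,639.
Difference: |$115 − $1,639| = $1,524.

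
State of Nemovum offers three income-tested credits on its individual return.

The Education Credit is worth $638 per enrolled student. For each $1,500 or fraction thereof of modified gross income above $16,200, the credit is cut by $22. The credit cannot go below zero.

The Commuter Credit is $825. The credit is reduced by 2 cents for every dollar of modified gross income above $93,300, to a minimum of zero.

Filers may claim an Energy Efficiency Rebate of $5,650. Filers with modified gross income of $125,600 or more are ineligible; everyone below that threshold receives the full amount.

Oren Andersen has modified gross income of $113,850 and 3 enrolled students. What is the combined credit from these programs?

Education Credit: base = 3 × $638 = $1,914. income exceeds $16,200 by $97,650, which is 66 full-or-partial $1,500 increments; reduction = 66 × $22 = $1,452, leaving $462.
Commuter Credit: 2% of the $20,550 excess over $93,300 is $411; credit = $825 − $411 = $414.
Energy Efficiency Rebate: $113,850 is below the $125,600 cutoff, so the full $5,650 applies.
Total: $462 + $414 + $5,650 = $6,526.

$6,526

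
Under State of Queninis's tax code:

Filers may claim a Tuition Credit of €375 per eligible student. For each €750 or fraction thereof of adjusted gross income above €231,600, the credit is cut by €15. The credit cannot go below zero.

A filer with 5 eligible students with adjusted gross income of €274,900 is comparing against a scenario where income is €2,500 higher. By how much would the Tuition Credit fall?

€60

At €274,900 — base = 5 × €375 = €1,875. income exceeds €231,600 by €43,300, which is 58 full-or-partial €750 increments; reduction = 58 × €15 = €870, leaving €1,005.
At €277,400 — base = 5 × €375 = €1,875. income exceeds €231,600 by €45,800, which is 62 full-or-partial €750 increments; reduction = 62 × €15 = €930, leaving €945.
Lost: €1,005 − €945 = €60.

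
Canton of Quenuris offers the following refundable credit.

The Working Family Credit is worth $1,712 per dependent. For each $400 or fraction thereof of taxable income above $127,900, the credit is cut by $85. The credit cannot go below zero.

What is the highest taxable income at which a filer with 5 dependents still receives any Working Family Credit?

Full credit = 5 × $1,712 = $8,560.
After 100 increments the reduction is 100 × $85 = $8,500, leaving $60; one more increment wipes it out. Increment 100 ends at excess 100 × $400 = $40,000, so the highest qualifying income is $127,900 + $40,000 = $167,900.

$167,900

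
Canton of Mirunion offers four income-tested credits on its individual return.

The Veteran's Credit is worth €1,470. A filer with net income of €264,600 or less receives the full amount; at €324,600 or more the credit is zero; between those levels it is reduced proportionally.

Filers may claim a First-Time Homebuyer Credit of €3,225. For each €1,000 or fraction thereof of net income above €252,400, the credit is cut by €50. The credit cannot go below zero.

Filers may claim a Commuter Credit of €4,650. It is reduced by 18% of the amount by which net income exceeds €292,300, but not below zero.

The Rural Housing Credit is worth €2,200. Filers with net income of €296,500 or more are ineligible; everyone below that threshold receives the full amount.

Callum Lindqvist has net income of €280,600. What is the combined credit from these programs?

€9,703

Veteran's Credit: €280,600 is €16,000 into a €60,000 phase-out range, leaving 44,000/60,000 of the credit: €1,470 × 44,000/60,000 = €1,078.
First-Time Homebuyer Credit: income exceeds €252,400 by €28,200, which is 29 full-or-partial €1,000 increments; reduction = 29 × €50 = €1,450, leaving €1,775.
Commuter Credit: €280,600 is at or below the €292,300 threshold, so the full €4,650 applies.
Rural Housing Credit: €280,600 is below the €296,500 cutoff, so the full €2,200 applies.
Total: €1,078 + €1,775 + €4,650 + €2,200 = €9,703.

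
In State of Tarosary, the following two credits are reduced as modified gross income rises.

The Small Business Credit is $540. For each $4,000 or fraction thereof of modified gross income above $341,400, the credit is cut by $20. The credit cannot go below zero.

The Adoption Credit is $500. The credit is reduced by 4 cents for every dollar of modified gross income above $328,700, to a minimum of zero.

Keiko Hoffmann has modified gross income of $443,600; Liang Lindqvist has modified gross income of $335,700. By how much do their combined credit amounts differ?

$740

Keiko ($443,600): Small Business Credit: income exceeds $341,400 by $102,200, which is 26 full-or-partial $4,000 increments; reduction = 26 × $20 = $520, leaving $20. Adoption Credit: 4% of the $114,900 excess over $328,700 is $4,596 ≥ base, so the credit is $0. total $20 + $0 = $20
Liang ($335,700): Small Business Credit: $335,700 is at or below the $341,400 threshold, so the full $540 applies. Adoption Credit: 4% of the $7,000 excess over $328,700 is $280; credit = $500 − $280 = $220. total $540 + $220 = $760
Difference: |$20 − $760| = $740.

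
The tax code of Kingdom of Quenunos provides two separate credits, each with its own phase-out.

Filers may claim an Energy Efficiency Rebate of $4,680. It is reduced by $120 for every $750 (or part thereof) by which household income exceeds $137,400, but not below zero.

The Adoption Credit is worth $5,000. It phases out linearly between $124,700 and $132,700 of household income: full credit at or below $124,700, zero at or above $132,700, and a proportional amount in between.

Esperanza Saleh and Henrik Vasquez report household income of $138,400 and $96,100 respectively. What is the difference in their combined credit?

$5,240

Esperanza ($138,400): Energy Efficiency Rebate: income exceeds $137,400 by $1,000, which is 2 full-or-partial $750 increments; reduction = 2 × $120 = $240, leaving $4,440. Adoption Credit: $138,400 is at or above $132,700, so the credit is $0. total $4,440 + $0 = $4,440
Henrik ($96,100): Energy Efficiency Rebate: $96,100 is at or below the $137,400 threshold, so the full $4,680 applies. Adoption Credit: $96,100 is at or below the $124,700 threshold, so the full $5,000 applies. total $4,680 + $5,000 = $9,680
Difference: |$4,440 − $9,680| = $5,240.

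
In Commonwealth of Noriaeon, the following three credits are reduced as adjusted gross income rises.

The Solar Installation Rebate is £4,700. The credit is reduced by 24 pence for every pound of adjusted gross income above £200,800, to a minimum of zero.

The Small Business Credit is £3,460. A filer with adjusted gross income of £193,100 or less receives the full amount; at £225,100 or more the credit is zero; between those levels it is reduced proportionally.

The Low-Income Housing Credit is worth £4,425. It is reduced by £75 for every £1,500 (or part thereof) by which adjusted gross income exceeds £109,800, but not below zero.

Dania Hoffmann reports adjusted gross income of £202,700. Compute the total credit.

£6,666

Solar Installation Rebate: 24% of the £1,900 excess over £200,800 is £456; credit = £4,700 − £456 = £4,244.
Small Business Credit: £202,700 is £9,600 into a £32,000 phase-out range, leaving 22,400/32,000 of the credit: £3,460 × 22,400/32,000 = £2,422.
Low-Income Housing Credit: income exceeds £109,800 by £92,900 → 62 increments × £75 = £4,650 ≥ base, so the credit is £0.
Total: £4,244 + £2,422 + £0 = £6,666.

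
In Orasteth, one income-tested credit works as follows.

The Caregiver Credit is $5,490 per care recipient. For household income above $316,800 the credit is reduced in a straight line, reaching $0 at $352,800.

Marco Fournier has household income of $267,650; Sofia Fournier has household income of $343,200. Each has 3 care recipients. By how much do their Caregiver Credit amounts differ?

$12,078

Marco ($267,650): Caregiver Credit: base = 3 × $5,490 = $16,470. $267,650 is at or below the $316,800 threshold, so the full $16,470 applies.
Sofia ($343,200): Caregiver Credit: base = 3 × $5,490 = $16,470. $343,200 is $26,400 into a $36,000 phase-out range, leaving 9,600/36,000 of the credit: $16,470 × 9,600/36,000 = $4,392.
Difference: |$16,470 − $4,392| = $12,078.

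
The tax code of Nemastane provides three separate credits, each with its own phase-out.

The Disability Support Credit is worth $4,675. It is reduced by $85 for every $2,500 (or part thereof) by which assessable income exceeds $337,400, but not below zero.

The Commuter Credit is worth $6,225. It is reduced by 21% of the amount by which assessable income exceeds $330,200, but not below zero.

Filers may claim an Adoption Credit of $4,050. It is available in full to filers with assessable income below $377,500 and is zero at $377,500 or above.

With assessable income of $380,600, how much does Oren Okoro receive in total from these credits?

Disability Support Credit: income exceeds $337,400 by $43,200, which is 18 full-or-partial $2,500 increments; reduction = 18 × $85 = $1,530, leaving $3,145.
Commuter Credit: 21% of the $50,400 excess over $330,200 is $10,584 ≥ base, so the credit is $0.
Adoption Credit: $380,600 meets or exceeds the $377,500 cutoff, so the credit is $0.
Total: $3,145 + $0 + $0 = $3,145.

$3,145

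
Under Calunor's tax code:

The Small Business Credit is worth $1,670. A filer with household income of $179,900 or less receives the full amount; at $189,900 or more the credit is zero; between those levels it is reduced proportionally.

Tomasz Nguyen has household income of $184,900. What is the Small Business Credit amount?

$835

Small Business Credit: $184,900 is $5,000 into a $10,000 phase-out range, leaving 5,000/10,000 of the credit: $1,670 × 5,000/10,000 = $835.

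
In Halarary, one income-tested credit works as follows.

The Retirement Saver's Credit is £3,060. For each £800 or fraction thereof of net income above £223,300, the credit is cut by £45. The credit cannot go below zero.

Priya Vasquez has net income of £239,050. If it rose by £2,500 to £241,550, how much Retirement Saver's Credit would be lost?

£135

At £239,050 — income exceeds £223,300 by £15,750, which is 20 full-or-partial £800 increments; reduction = 20 × £45 = £900, leaving £2,160.
At £241,550 — income exceeds £223,300 by £18,250, which is 23 full-or-partial £800 increments; reduction = 23 × £45 = £1,035, leaving £2,025.
Lost: £2,160 − £2,025 = £135.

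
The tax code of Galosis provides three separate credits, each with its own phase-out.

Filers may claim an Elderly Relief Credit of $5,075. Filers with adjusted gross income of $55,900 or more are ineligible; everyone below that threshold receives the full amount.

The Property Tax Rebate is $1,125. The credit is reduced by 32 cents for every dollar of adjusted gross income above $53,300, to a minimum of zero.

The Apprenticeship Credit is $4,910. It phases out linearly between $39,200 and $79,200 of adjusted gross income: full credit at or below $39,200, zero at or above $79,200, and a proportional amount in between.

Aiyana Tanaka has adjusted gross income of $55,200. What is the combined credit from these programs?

$8,538

Elderly Relief Credit: $55,200 is below the $55,900 cutoff, so the full $5,075 applies.
Property Tax Rebate: 32% of the $1,900 excess over $53,300 is $608; credit = $1,125 − $608 = $517.
Apprenticeship Credit: $55,200 is $16,000 into a $40,000 phase-out range, leaving 24,000/40,000 of the credit: $4,910 × 24,000/40,000 = $2,946.
Total: $5,075 + $517 + $2,946 = $8,538.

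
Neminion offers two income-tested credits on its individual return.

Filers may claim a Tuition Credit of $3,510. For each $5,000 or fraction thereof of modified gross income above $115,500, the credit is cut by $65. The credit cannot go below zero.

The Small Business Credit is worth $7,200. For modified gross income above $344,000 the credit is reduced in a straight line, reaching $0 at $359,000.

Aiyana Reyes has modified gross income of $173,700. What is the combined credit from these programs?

Tuition Credit: income exceeds $115,500 by $58,200, which is 12 full-or-partial $5,000 increments; reduction = 12 × $65 = $780, leaving $2,730.
Small Business Credit: $173,700 is at or below the $344,000 threshold, so the full $7,200 applies.
Total: $2,730 + $7,200 = $9,930.

$9,930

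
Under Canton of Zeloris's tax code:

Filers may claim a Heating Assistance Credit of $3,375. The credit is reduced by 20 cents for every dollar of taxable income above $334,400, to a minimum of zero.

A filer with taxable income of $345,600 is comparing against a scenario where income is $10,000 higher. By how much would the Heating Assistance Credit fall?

$1,135

At $345,600 — 20% of the $11,200 excess over $334,400 is $2,240; credit = $3,375 − $2,240 = $1,135.
At $355,600 — 20% of the $21,200 excess over $334,400 is $4,240 ≥ base, so the credit is $0.
Lost: $1,135 − $0 = $1,135.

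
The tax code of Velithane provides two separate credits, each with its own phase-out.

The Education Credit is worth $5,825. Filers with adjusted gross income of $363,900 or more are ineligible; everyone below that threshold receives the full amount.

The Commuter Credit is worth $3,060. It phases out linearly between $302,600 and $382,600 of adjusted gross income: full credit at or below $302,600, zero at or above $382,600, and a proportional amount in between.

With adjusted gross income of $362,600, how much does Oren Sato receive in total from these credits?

$6,590

Education Credit: $362,600 is below the $363,900 cutoff, so the full $5,825 applies.
Commuter Credit: $362,600 is $60,000 into a $80,000 phase-out range, leaving 20,000/80,000 of the credit: $3,060 × 20,000/80,000 = $765.
Total: $5,825 + $765 = $6,590.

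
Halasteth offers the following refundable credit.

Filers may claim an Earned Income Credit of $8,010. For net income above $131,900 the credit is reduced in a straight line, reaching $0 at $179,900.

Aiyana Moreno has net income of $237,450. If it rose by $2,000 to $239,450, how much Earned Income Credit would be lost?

$0

At $237,450 — $237,450 is at or above $179,900, so the credit is $0.
At $239,450 — $239,450 is at or above $179,900, so the credit is $0.
Lost: $0 − $0 = $0.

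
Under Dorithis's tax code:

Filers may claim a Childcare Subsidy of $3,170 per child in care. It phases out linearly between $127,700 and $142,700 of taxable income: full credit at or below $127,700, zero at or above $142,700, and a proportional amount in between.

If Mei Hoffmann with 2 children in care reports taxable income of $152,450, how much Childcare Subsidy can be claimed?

Childcare Subsidy: base = 2 × $3,170 = $6,340. $152,450 is at or above $142,700, so the credit is $0.

$0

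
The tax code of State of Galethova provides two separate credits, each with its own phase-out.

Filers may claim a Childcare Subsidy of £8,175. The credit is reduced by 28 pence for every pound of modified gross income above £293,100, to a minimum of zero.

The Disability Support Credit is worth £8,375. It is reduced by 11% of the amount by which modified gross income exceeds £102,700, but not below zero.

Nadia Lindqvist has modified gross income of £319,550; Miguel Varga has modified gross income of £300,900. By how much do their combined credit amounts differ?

Nadia (£319,550): Childcare Subsidy: 28% of the £26,450 excess over £293,100 is £7,406; credit = £8,175 − £7,406 = £769. Disability Support Credit: 11% of the £216,850 excess over £102,700 is £23,853.50 ≥ base, so the credit is £0. total £769 + £0 = £769
Miguel (£300,900): Childcare Subsidy: 28% of the £7,800 excess over £293,100 is £2,184; credit = £8,175 − £2,184 = £5,991. Disability Support Credit: 11% of the £198,200 excess over £102,700 is £21,802 ≥ base, so the credit is £0. total £5,991 + £0 = £5,991
Difference: |£769 − £5,991| = £5,222.

£5,222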